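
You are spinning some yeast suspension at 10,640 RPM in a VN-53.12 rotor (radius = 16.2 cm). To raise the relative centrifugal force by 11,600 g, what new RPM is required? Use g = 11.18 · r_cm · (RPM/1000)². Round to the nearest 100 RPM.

≈ 13300 RPM

Current RCF = 11.18 × 16.2 × (10.64)² = 11.18 × 16.2 × 113.2096 ≈ 20,504.1 × g
Target RCF = 20,504.1 + 11,600 = 32,104.1 × g
(N/1000)² = 32,104.1 / 181.116 = 177.2571
N = 1000 × √177.2571 ≈ 13,313.8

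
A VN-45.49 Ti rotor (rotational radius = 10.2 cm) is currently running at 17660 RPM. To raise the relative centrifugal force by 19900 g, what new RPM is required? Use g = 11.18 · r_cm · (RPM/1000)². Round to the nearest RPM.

N₂ ≈ 22054 RPM

Current RCF = 11.18 × 10.2 × (17.66)² = 11.18 × 10.2 × 311.8756 ≈ 35,565 × g
Target RCF = 35,565 + 19,900 = 55,465 × g
(N/1000)² = 55,465 / 114.036 = 486.3815
N = 1000 × √486.3815 ≈ 22,054.1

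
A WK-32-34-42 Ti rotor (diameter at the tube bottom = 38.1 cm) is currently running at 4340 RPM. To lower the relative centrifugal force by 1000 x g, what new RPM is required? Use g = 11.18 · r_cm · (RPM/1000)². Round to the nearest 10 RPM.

r = 38.1 / 2 = 19.05 cm
Current RCF = 11.18 × 19.05 × (4.34)² = 11.18 × 19.05 × 18.8356 ≈ 4,011.6 × g
Target RCF = 4,011.6 − 1,000 = 3,011.6 × g
(N/1000)² = 3,011.6 / 212.979 = 14.14036
N = 1000 × √14.14036 ≈ 3,760.4

≈ 3760 RPM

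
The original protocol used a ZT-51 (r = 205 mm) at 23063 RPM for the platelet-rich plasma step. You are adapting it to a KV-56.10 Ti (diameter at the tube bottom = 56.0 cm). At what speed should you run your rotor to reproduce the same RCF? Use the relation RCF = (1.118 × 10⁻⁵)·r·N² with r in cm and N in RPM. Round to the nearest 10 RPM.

Original rotor: r = 205 mm = 20.5 cm
RCF = 1.118 × 10⁻⁵ × r × N²
RCF_original = 1.118 × 10⁻⁵ × 20.5 × (23063)² = 1.118 × 10⁻⁵ × 20.5 × 531,901,969 ≈ 121,906.6 × g
Your rotor: r = 56.0 / 2 = 28 cm
121,906.6 = 1.118 × 10⁻⁵ × 28 × N²
N² = 121,906.6 / (31.304 × 10⁻⁵) = 389,428,188
N ≈ √389,428,188 ≈ 19,733.9

≈ 19730 RPM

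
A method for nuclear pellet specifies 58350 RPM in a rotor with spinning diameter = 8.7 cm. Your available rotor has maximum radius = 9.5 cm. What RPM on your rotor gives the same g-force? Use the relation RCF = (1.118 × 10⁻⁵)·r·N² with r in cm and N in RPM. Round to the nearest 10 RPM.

Original rotor: r = 8.7 / 2 = 4.35 cm
RCF_original = 1.118 × 10⁻⁵ × 4.35 × (58350)² = 1.118 × 10⁻⁵ × 4.35 × 3,404,722,500 ≈ 165,581.9 × g
165,581.9 = 1.118 × 10⁻⁵ × 9.5 × N²
N² = 165,581.9 / (10.621 × 10⁻⁵) = 1,559,004,802
N ≈ √1,559,004,802 ≈ 39,484.2

≈ 39480 RPM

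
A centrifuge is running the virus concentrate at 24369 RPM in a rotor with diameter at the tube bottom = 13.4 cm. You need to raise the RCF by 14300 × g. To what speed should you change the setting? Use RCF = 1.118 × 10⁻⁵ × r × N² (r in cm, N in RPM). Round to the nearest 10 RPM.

N₂ ≈ 28010 RPM

r = 13.4 / 2 = 6.7 cm
Current RCF = 1.118 × 10⁻⁵ × 6.7 × (24369)² = 1.118 × 10⁻⁵ × 6.7 × 593,848,161 ≈ 44,482.8 × g
Target RCF = 44,482.8 + 14,300 = 58,782.8 × g
N² = 58,782.8 / (7.4906 × 10⁻⁵) = 784,754,225
N ≈ √784,754,225 ≈ 28,013.5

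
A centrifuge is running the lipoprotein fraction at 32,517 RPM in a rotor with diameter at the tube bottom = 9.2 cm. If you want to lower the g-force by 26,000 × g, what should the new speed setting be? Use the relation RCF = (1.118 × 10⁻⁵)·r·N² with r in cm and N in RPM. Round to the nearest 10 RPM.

23490 RPM

r = 9.2 / 2 = 4.6 cm
Current RCF = 1.118 × 10⁻⁵ × 4.6 × (32517)² = 1.118 × 10⁻⁵ × 4.6 × 1,057,355,289 ≈ 54,377.7 × g
Target RCF = 54,377.7 − 26,000 = 28,377.7 × g
N² = 28,377.7 / (5.1428 × 10⁻⁵) = 551,794,742
N ≈ √551,794,742 ≈ 23,490.3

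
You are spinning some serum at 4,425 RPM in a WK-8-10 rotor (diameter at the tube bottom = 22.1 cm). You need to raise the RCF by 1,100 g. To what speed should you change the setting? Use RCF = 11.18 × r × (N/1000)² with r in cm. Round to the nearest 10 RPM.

≈ 5340 RPM

r = 22.1 / 2 = 11.05 cm
Current RCF = 11.18 × 11.05 × (4.425)² = 11.18 × 11.05 × 19.580625 ≈ 2,419 × g
Target RCF = 2,419 + 1,100 = 3,519 × g
(N/1000)² = 3,519 / 123.539 = 28.48493
N = 1000 × √28.48493 ≈ 5,337.1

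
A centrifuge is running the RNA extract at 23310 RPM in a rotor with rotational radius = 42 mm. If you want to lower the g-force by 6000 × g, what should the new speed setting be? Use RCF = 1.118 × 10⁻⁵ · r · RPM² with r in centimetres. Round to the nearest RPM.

≈ 20386 RPM

r = 42 mm = 4.2 cm
Current RCF = 1.118 × 10⁻⁵ × 4.2 × (23310)² = 1.118 × 10⁻⁵ × 4.2 × 543,356,100 ≈ 25,513.8 × g
Target RCF = 25,513.8 − 6,000 = 19,513.8 × g
N² = 19,513.8 / (4.6956 × 10⁻⁵) = 415,576,284
N ≈ √415,576,284 ≈ 20,385.7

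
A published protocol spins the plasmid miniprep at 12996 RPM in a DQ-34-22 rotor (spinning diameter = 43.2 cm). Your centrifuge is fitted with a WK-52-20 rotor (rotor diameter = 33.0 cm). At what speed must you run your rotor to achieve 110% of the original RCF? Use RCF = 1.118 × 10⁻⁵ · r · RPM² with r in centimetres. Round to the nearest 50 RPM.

≈ 15600 RPM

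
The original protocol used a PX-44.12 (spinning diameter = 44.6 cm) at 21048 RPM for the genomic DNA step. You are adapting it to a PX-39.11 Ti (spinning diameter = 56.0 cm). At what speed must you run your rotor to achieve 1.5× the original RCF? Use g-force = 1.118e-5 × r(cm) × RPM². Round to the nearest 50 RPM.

Original rotor: r = 44.6 / 2 = 22.3 cm
RCF_original = 1.118 × 10⁻⁵ × 22.3 × (21048)² = 1.118 × 10⁻⁵ × 22.3 × 443,018,304 ≈ 110,450.7 × g
Target RCF = 1.5 × 110,450.7 ≈ 165,676 × g
Your rotor: r = 56.0 / 2 = 28 cm
165,676 = 1.118 × 10⁻⁵ × 28 × N²
N² = 165,676 / (31.304 × 10⁻⁵) = 529,248,658
N ≈ √529,248,658 ≈ 23,005.4

23000 RPM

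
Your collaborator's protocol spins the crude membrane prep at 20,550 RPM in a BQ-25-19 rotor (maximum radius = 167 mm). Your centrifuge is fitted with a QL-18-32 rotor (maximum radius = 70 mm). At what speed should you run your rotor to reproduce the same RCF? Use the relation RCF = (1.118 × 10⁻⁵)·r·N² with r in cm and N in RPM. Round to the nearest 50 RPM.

≈ 31750 RPM

Original rotor: r = 167 mm = 16.7 cm
RCF_original = 1.118 × 10⁻⁵ × 16.7 × (20550)² = 1.118 × 10⁻⁵ × 16.7 × 422,302,500 ≈ 78,846.4 × g
Your rotor: r = 70 mm = 7.0 cm
78,846.4 = 1.118 × 10⁻⁵ × 7 × N²
N² = 78,846.4 / (7.826 × 10⁻⁵) = 1,007,492,972
N ≈ √1,007,492,972 ≈ 31,741.0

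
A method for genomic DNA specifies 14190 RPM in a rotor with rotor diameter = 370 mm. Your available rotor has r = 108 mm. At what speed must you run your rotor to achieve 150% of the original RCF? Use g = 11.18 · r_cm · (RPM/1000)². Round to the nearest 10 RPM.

Original rotor: r = 370 mm / 2 = 185 mm = 18.5 cm
RCF_original = 11.18 × 18.5 × (14.19)² = 11.18 × 18.5 × 201.3561 ≈ 41,646.5 × g
Target RCF = 1.5 × 41,646.5 ≈ 62,469.8 × g
Your rotor: r = 108 mm = 10.8 cm
62,469.8 = 11.18 × 10.8 × (N/1000)²
(N/1000)² = 62,469.8 / 120.744 = 517.3739
N = 1000 × √517.3739 ≈ 22,745.9

22750 RPM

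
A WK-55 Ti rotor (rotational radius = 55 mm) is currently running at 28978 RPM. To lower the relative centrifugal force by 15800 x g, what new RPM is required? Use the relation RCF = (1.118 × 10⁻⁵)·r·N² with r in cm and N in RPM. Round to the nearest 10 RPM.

r = 55 mm = 5.5 cm
Current RCF = 1.118 × 10⁻⁵ × 5.5 × (28978)² = 1.118 × 10⁻⁵ × 5.5 × 839,724,484 ≈ 51,634.7 × g
Target RCF = 51,634.7 − 15,800 = 35,834.7 × g
N² = 35,834.7 / (6.149 × 10⁻⁵) = 582,772,809
N ≈ √582,772,809 ≈ 24,140.7

24140 RPM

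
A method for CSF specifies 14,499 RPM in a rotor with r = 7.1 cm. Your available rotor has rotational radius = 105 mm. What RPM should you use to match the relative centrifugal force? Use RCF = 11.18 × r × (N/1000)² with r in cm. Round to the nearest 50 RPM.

11900 RPM

RCF_original = 11.18 × 7.1 × (14.499)² = 11.18 × 7.1 × 210.221001 ≈ 16,686.9 × g
Your rotor: r = 105 mm = 10.5 cm
16,686.9 = 11.18 × 10.5 × (N/1000)²
(N/1000)² = 16,686.9 / 117.39 = 142.1492
N = 1000 × √142.1492 ≈ 11,922.6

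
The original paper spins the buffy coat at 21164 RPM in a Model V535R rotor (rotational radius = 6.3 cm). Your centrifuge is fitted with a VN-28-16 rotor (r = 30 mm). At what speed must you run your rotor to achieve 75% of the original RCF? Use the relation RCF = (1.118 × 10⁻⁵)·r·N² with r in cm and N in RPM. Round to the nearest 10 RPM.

≈ 26560 RPM

RCF = 1.118 × 10⁻⁵ × r × N²
RCF_original = 1.118 × 10⁻⁵ × 6.3 × (21164)² = 1.118 × 10⁻⁵ × 6.3 × 447,914,896 ≈ 31,548.4 × g
Target RCF = 0.75 × 31,548.4 ≈ 23,661.3 × g
Your rotor: r = 30 mm = 3.0 cm
23,661.3 = 1.118 × 10⁻⁵ × 3 × N²
N² = 23,661.3 / (3.354 × 10⁻⁵) = 705,465,116
N ≈ √705,465,116 ≈ 26,560.6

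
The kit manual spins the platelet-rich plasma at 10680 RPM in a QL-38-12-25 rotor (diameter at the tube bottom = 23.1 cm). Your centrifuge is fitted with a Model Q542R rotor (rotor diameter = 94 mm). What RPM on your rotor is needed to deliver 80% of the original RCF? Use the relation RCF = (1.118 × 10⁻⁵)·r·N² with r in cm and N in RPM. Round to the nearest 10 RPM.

14970 RPM

Original rotor: r = 23.1 / 2 = 11.55 cm
RCF_original = 1.118 × 10⁻⁵ × 11.55 × (10680)² = 1.118 × 10⁻⁵ × 11.55 × 114,062,400 ≈ 14,728.8 × g
Target RCF = 0.8 × 14,728.8 ≈ 11,783 × g
Your rotor: r = 94 mm / 2 = 47 mm = 4.7 cm
11,783 = 1.118 × 10⁻⁵ × 4.7 × N²
N² = 11,783 / (5.2546 × 10⁻⁵) = 224,241,617
N ≈ √224,241,617 ≈ 14,974.7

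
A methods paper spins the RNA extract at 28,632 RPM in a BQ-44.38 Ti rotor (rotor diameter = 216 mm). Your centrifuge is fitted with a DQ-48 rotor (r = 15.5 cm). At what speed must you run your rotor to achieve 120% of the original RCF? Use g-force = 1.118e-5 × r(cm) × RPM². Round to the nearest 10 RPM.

Original rotor: r = 216 mm / 2 = 108 mm = 10.8 cm
RCF = 1.118 × 10⁻⁵ × r × N²
RCF_original = 1.118 × 10⁻⁵ × 10.8 × (28632)² = 1.118 × 10⁻⁵ × 10.8 × 819,791,424 ≈ 98,984.9 × g
Target RCF = 1.2 × 98,984.9 ≈ 118,781.9 × g
118,781.9 = 1.118 × 10⁻⁵ × 15.5 × N²
N² = 118,781.9 / (17.329 × 10⁻⁵) = 685,451,555
N ≈ √685,451,555 ≈ 26,181.1

≈ 26180 RPM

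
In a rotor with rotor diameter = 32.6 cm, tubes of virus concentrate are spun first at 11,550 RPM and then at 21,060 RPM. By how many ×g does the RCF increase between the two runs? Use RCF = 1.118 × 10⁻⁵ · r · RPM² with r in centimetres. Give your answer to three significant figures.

r = 32.6 / 2 = 16.3 cm
RCF₁ = 1.118 × 10⁻⁵ × 16.3 × (11550)² = 1.118 × 10⁻⁵ × 16.3 × 133,402,500 ≈ 24,310.5 × g
RCF₂ = 1.118 × 10⁻⁵ × 16.3 × (21060)² = 1.118 × 10⁻⁵ × 16.3 × 443,523,600 ≈ 80,825.1 × g
Increase = 80,825.1 − 24,310.5 = 56,514.6

≈ 56500 ×g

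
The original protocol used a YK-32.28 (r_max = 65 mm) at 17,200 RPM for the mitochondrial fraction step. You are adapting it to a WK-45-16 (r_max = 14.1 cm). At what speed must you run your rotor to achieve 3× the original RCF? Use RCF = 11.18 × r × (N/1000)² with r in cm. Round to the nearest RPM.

≈ 20227 RPM

Original rotor: r = 65 mm = 6.5 cm
RCF = 11.18 × r × (N/1000)²
RCF_original = 11.18 × 6.5 × (17.2)² = 11.18 × 6.5 × 295.84 ≈ 21,498.7 × g
Target RCF = 3 × 21,498.7 ≈ 64,496.1 × g
64,496.1 = 11.18 × 14.1 × (N/1000)²
(N/1000)² = 64,496.1 / 157.638 = 409.1406
N = 1000 × √409.1406 ≈ 20,227.2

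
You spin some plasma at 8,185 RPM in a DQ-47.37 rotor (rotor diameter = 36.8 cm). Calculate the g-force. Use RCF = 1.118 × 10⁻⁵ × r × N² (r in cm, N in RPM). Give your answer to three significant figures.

13800 ×g

r = 36.8 / 2 = 18.4 cm
RCF = 1.118 × 10⁻⁵ × 18.4 × (8185)² = 1.118 × 10⁻⁵ × 18.4 × 66,994,225 ≈ 13,781.5 × g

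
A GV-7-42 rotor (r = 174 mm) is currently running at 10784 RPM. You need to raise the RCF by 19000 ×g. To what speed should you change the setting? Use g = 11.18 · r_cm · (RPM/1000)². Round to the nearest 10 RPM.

≈ 14630 RPM

r = 174 mm = 17.4 cm
Current RCF = 11.18 × 17.4 × (10.784)² = 11.18 × 17.4 × 116.294656 ≈ 22,623 × g
Target RCF = 22,623 + 19,000 = 41,623 × g
(N/1000)² = 41,623 / 194.532 = 213.9648
N = 1000 × √213.9648 ≈ 14,627.5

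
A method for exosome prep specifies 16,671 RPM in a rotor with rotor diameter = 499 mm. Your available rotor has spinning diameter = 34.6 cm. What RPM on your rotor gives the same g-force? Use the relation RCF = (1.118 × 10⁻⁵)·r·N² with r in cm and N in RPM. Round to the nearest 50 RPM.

20000 RPM

Original rotor: r = 499 mm / 2 = 249.5 mm = 24.95 cm
RCF_original = 1.118 × 10⁻⁵ × 24.95 × (16671)² = 1.118 × 10⁻⁵ × 24.95 × 277,922,241 ≈ 77,523.9 × g
Your rotor: r = 34.6 / 2 = 17.3 cm
77,523.9 = 1.118 × 10⁻⁵ × 17.3 × N²
N² = 77,523.9 / (19.3414 × 10⁻⁵) = 400,818,452
N ≈ √400,818,452 ≈ 20,020.5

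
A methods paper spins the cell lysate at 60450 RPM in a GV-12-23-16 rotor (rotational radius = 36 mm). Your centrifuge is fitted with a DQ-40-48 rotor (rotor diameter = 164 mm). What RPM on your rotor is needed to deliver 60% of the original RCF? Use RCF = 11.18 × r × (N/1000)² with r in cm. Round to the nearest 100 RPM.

Original rotor: r = 36 mm = 3.6 cm
RCF_original = 11.18 × 3.6 × (60.45)² = 11.18 × 3.6 × 3,654.2025 ≈ 147,074.3 × g
Target RCF = 0.6 × 147,074.3 ≈ 88,244.6 × g
Your rotor: r = 164 mm / 2 = 82 mm = 8.2 cm
88,244.6 = 11.18 × 8.2 × (N/1000)²
(N/1000)² = 88,244.6 / 91.676 = 962.5704
N = 1000 × √962.5704 ≈ 31,025.3

31000 RPM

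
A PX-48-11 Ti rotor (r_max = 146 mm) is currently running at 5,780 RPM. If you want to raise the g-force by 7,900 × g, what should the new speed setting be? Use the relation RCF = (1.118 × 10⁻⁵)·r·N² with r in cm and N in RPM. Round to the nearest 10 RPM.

r = 146 mm = 14.6 cm
Current RCF = 1.118 × 10⁻⁵ × 14.6 × (5780)² = 1.118 × 10⁻⁵ × 14.6 × 33,408,400 ≈ 5,453.2 × g
Target RCF = 5,453.2 + 7,900 = 13,353.2 × g
N² = 13,353.2 / (16.3228 × 10⁻⁵) = 81,807,043
N ≈ √81,807,043 ≈ 9,044.7

9040 RPM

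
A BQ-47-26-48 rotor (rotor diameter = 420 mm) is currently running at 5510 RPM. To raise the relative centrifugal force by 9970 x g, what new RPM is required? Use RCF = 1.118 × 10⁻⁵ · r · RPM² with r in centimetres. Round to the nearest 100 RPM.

8500 RPM

r = 420 mm / 2 = 210 mm = 21 cm
Current RCF = 1.118 × 10⁻⁵ × 21 × (5510)² = 1.118 × 10⁻⁵ × 21 × 30,360,100 ≈ 7,127.9 × g
Target RCF = 7,127.9 + 9,970 = 17,097.9 × g
N² = 17,097.9 / (23.478 × 10⁻⁵) = 72,825,198
N ≈ √72,825,198 ≈ 8,533.8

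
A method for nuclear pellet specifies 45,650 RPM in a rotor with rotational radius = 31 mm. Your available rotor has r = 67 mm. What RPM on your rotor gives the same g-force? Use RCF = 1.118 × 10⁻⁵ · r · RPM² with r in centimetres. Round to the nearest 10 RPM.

31050 RPM

Original rotor: r = 31 mm = 3.1 cm
RCF_original = 1.118 × 10⁻⁵ × 3.1 × (45650)² = 1.118 × 10⁻⁵ × 3.1 × 2,083,922,500 ≈ 72,224.6 × g
Your rotor: r = 67 mm = 6.7 cm
72,224.6 = 1.118 × 10⁻⁵ × 6.7 × N²
N² = 72,224.6 / (7.4906 × 10⁻⁵) = 964,203,135
N ≈ √964,203,135 ≈ 31,051.6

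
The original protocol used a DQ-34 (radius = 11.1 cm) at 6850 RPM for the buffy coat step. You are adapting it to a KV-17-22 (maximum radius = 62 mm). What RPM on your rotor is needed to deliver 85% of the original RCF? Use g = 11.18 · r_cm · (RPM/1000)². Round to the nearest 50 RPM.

8450 RPM

RCF_original = 11.18 × 11.1 × (6.85)² = 11.18 × 11.1 × 46.9225 ≈ 5,823 × g
Target RCF = 0.85 × 5,823 ≈ 4,949.6 × g
Your rotor: r = 62 mm = 6.2 cm
4,949.6 = 11.18 × 6.2 × (N/1000)²
(N/1000)² = 4,949.6 / 69.316 = 71.40631
N = 1000 × √71.40631 ≈ 8,450.2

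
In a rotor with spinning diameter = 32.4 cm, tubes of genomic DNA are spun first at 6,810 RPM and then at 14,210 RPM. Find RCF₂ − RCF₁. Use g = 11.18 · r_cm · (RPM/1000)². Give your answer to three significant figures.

28200 g

r = 32.4 / 2 = 16.2 cm
RCF₁ = 11.18 × 16.2 × (6.81)² = 11.18 × 16.2 × 46.3761 ≈ 8,399.5 × g
RCF₂ = 11.18 × 16.2 × (14.21)² = 11.18 × 16.2 × 201.9241 ≈ 36,571.7 × g
Increase = 36,571.7 − 8,399.5 = 28,172.2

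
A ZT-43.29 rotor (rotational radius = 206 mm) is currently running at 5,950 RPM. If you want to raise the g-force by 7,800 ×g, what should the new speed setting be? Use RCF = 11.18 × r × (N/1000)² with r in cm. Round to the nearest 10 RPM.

≈ 8320 RPM

r = 206 mm = 20.6 cm
Current RCF = 11.18 × 20.6 × (5.95)² = 11.18 × 20.6 × 35.4025 ≈ 8,153.5 × g
Target RCF = 8,153.5 + 7,800 = 15,953.5 × g
(N/1000)² = 15,953.5 / 230.308 = 69.27028
N = 1000 × √69.27028 ≈ 8,322.9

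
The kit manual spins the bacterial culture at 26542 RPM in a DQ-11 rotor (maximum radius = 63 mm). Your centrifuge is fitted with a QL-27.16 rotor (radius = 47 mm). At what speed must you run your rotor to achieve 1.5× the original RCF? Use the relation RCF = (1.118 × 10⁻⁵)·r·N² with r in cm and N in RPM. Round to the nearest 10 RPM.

≈ 37640 RPM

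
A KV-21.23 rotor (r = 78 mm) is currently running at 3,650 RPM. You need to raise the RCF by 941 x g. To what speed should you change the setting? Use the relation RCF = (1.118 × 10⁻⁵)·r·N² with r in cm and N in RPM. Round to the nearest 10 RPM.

4910 RPM

r = 78 mm = 7.8 cm
Current RCF = 1.118 × 10⁻⁵ × 7.8 × (3650)² = 1.118 × 10⁻⁵ × 7.8 × 13,322,500 ≈ 1,161.8 × g
Target RCF = 1,161.8 + 941 = 2,102.8 × g
N² = 2,102.8 / (8.7204 × 10⁻⁵) = 24,113,573
N ≈ √24,113,573 ≈ 4,910.6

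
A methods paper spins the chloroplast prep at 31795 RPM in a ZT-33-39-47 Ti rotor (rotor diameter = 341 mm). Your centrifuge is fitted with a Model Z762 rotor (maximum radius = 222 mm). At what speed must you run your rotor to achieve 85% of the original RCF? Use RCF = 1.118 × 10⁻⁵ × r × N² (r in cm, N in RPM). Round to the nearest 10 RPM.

25690 RPM

Original rotor: r = 341 mm / 2 = 170.5 mm = 17.05 cm
RCF_original = 1.118 × 10⁻⁵ × 17.05 × (31795)² = 1.118 × 10⁻⁵ × 17.05 × 1,010,922,025 ≈ 192,700.9 × g
Target RCF = 0.85 × 192,700.9 ≈ 163,795.8 × g
Your rotor: r = 222 mm = 22.2 cm
163,795.8 = 1.118 × 10⁻⁵ × 22.2 × N²
N² = 163,795.8 / (24.8196 × 10⁻⁵) = 659,945,366
N ≈ √659,945,366 ≈ 25,689.4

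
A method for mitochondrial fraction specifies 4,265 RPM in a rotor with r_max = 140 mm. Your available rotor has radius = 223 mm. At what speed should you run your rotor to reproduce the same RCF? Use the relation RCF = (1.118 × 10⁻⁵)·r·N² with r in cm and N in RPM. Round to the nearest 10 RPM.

Original rotor: r = 140 mm = 14.0 cm
RCF = 1.118 × 10⁻⁵ × r × N²
RCF_original = 1.118 × 10⁻⁵ × 14 × (4265)² = 1.118 × 10⁻⁵ × 14 × 18,190,225 ≈ 2,847.1 × g
Your rotor: r = 223 mm = 22.3 cm
2,847.1 = 1.118 × 10⁻⁵ × 22.3 × N²
N² = 2,847.1 / (24.9314 × 10⁻⁵) = 11,419,736
N ≈ √11,419,736 ≈ 3,379.3

3380 RPM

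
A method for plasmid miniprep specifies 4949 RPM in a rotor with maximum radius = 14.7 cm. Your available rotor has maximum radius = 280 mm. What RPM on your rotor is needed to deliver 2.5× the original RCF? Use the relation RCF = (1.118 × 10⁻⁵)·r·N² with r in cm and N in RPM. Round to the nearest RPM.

5670 RPM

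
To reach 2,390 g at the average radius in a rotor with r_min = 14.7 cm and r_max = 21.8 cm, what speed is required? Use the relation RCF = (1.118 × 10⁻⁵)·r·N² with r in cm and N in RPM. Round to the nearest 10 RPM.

3420 RPM

r_avg = (14.7 + 21.8) / 2 = 18.25 cm
2,390 = 1.118 × 10⁻⁵ × 18.25 × N²
N² = 2,390 / (20.4035 × 10⁻⁵) = 11,713,677
N ≈ √11,713,677 ≈ 3,422.5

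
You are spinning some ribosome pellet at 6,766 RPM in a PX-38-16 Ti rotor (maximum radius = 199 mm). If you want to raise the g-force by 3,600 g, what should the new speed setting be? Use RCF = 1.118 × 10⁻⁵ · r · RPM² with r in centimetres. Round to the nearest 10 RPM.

r = 199 mm = 19.9 cm
Current RCF = 1.118 × 10⁻⁵ × 19.9 × (6766)² = 1.118 × 10⁻⁵ × 19.9 × 45,778,756 ≈ 10,184.9 × g
Target RCF = 10,184.9 + 3,600 = 13,784.9 × g
N² = 13,784.9 / (22.2482 × 10⁻⁵) = 61,959,619
N ≈ √61,959,619 ≈ 7,871.4

7870 RPM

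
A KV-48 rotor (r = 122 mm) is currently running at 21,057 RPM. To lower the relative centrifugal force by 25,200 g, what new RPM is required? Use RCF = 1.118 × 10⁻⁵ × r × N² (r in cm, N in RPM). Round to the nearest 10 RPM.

16080 RPM

r = 122 mm = 12.2 cm
Current RCF = 1.118 × 10⁻⁵ × 12.2 × (21057)² = 1.118 × 10⁻⁵ × 12.2 × 443,397,249 ≈ 60,477.6 × g
Target RCF = 60,477.6 − 25,200 = 35,277.6 × g
N² = 35,277.6 / (13.6396 × 10⁻⁵) = 258,641,016
N ≈ √258,641,016 ≈ 16,082.3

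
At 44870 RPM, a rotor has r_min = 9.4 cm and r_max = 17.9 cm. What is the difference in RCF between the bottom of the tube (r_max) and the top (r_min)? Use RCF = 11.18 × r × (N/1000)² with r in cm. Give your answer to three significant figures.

≈ 191000 ×g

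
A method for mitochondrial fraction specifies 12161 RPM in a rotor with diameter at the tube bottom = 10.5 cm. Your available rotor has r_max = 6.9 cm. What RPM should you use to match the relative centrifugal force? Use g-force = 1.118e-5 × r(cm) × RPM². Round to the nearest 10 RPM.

10610 RPM

Original rotor: r = 10.5 / 2 = 5.25 cm
RCF_original = 1.118 × 10⁻⁵ × 5.25 × (12161)² = 1.118 × 10⁻⁵ × 5.25 × 147,889,921 ≈ 8,680.4 × g
8,680.4 = 1.118 × 10⁻⁵ × 6.9 × N²
N² = 8,680.4 / (7.7142 × 10⁻⁵) = 112,524,954
N ≈ √112,524,954 ≈ 10,607.8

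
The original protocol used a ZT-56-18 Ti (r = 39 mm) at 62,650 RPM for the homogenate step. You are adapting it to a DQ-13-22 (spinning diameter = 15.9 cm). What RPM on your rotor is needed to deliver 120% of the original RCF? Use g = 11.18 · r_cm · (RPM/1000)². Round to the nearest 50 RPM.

≈ 48050 RPM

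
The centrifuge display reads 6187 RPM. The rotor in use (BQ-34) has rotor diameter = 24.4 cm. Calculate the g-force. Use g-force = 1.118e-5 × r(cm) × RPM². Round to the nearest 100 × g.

r = 24.4 / 2 = 12.2 cm
RCF = 1.118 × 10⁻⁵ × 12.2 × (6187)² = 1.118 × 10⁻⁵ × 12.2 × 38,278,969 ≈ 5,221.1 × g

≈ 5200 × g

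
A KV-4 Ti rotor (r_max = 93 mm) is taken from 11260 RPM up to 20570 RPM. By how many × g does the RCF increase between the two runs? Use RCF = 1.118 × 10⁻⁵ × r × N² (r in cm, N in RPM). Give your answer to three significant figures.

r = 93 mm = 9.3 cm
RCF₁ = 1.118 × 10⁻⁵ × 9.3 × (11260)² = 1.118 × 10⁻⁵ × 9.3 × 126,787,600 ≈ 13,182.6 × g
RCF₂ = 1.118 × 10⁻⁵ × 9.3 × (20570)² = 1.118 × 10⁻⁵ × 9.3 × 423,124,900 ≈ 43,994 × g
Increase = 43,994 − 13,182.6 = 30,811.4

≈ 30800 × g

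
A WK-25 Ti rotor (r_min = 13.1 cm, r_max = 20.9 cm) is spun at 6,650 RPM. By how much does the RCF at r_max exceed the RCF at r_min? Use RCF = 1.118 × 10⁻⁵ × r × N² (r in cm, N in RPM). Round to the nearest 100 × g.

≈ 3900 × g

RCF_max = 1.118 × 10⁻⁵ × 20.9 × (6650)² = 1.118 × 10⁻⁵ × 20.9 × 44,222,500 ≈ 10,333.1 × g
RCF_min = 1.118 × 10⁻⁵ × 13.1 × (6650)² = 1.118 × 10⁻⁵ × 13.1 × 44,222,500 ≈ 6,476.7 × g
ΔRCF = 10,333.1 − 6,476.7 = 3,856.4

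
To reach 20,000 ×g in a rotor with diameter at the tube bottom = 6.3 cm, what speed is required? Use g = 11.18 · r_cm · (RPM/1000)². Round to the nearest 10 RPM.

r = 6.3 / 2 = 3.15 cm
20,000 = 11.18 × 3.15 × (N/1000)²
(N/1000)² = 20,000 / 35.217 = 567.9075
N = 1000 × √567.9075 ≈ 23,830.8

≈ 23830 RPM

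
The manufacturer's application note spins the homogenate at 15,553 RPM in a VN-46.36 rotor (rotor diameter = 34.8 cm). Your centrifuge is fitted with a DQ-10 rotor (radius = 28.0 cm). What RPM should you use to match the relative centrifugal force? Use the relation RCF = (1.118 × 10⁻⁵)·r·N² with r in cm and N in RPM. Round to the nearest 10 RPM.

12260 RPM

Original rotor: r = 34.8 / 2 = 17.4 cm
RCF_original = 1.118 × 10⁻⁵ × 17.4 × (15553)² = 1.118 × 10⁻⁵ × 17.4 × 241,895,809 ≈ 47,056.5 × g
47,056.5 = 1.118 × 10⁻⁵ × 28 × N²
N² = 47,056.5 / (31.304 × 10⁻⁵) = 150,321,045
N ≈ √150,321,045 ≈ 12,260.5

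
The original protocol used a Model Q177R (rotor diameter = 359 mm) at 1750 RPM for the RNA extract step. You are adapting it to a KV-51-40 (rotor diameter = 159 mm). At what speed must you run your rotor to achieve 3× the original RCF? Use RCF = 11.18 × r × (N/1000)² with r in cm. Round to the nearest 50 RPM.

Original rotor: r = 359 mm / 2 = 179.5 mm = 17.95 cm
RCF = 11.18 × r × (N/1000)²
RCF_original = 11.18 × 17.95 × (1.75)² = 11.18 × 17.95 × 3.0625 ≈ 614.6 × g
Target RCF = 3 × 614.6 ≈ 1,843.8 × g
Your rotor: r = 159 mm / 2 = 79.5 mm = 7.95 cm
1,843.8 = 11.18 × 7.95 × (N/1000)²
(N/1000)² = 1,843.8 / 88.881 = 20.74459
N = 1000 × √20.74459 ≈ 4,554.6

4550 RPM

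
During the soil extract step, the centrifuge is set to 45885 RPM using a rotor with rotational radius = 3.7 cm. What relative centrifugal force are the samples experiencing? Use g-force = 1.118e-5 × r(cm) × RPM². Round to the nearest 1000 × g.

≈ 87000 x g

RCF = 1.118 × 10⁻⁵ × 3.7 × (45885)² = 1.118 × 10⁻⁵ × 3.7 × 2,105,433,225 ≈ 87,093.4 × g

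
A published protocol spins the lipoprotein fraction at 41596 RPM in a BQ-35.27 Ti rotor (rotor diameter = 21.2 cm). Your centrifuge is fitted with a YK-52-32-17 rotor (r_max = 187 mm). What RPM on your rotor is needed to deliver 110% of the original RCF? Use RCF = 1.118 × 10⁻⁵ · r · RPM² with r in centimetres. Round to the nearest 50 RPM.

Original rotor: r = 21.2 / 2 = 10.6 cm
RCF = 1.118 × 10⁻⁵ × r × N²
RCF_original = 1.118 × 10⁻⁵ × 10.6 × (41596)² = 1.118 × 10⁻⁵ × 10.6 × 1,730,227,216 ≈ 205,045.8 × g
Target RCF = 1.1 × 205,045.8 ≈ 225,550.4 × g
Your rotor: r = 187 mm = 18.7 cm
225,550.4 = 1.118 × 10⁻⁵ × 18.7 × N²
N² = 225,550.4 / (20.9066 × 10⁻⁵) = 1,078,847,828
N ≈ √1,078,847,828 ≈ 32,845.8

32850 RPM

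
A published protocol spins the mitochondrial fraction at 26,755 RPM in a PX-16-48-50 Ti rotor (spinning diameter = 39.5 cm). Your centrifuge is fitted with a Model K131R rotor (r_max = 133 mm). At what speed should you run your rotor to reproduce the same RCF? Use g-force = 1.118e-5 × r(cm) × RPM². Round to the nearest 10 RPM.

≈ 32600 RPM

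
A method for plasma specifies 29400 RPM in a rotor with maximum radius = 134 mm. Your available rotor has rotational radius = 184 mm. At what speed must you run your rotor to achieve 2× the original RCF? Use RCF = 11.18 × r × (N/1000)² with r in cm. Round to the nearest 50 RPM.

≈ 35500 RPM

Original rotor: r = 134 mm = 13.4 cm
RCF_original = 11.18 × 13.4 × (29.4)² = 11.18 × 13.4 × 864.36 ≈ 129,491.5 × g
Target RCF = 2 × 129,491.5 ≈ 258,983 × g
Your rotor: r = 184 mm = 18.4 cm
258,983 = 11.18 × 18.4 × (N/1000)²
(N/1000)² = 258,983 / 205.712 = 1258.959
N = 1000 × √1258.959 ≈ 35,481.8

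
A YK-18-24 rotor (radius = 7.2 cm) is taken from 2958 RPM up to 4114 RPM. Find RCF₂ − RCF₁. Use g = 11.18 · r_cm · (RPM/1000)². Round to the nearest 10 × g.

RCF₁ = 11.18 × 7.2 × (2.958)² = 11.18 × 7.2 × 8.749764 ≈ 704.3 × g
RCF₂ = 11.18 × 7.2 × (4.114)² = 11.18 × 7.2 × 16.924996 ≈ 1,362.4 × g
Increase = 1,362.4 − 704.3 = 658.1

≈ 660 ×g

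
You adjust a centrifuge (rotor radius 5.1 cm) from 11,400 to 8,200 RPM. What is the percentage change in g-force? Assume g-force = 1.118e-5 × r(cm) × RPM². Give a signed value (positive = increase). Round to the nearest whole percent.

-48%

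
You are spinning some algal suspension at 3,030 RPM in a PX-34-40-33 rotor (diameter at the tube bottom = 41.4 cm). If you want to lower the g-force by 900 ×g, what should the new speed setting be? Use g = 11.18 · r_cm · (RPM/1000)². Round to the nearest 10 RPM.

r = 41.4 / 2 = 20.7 cm
Current RCF = 11.18 × 20.7 × (3.03)² = 11.18 × 20.7 × 9.1809 ≈ 2,124.7 × g
Target RCF = 2,124.7 − 900 = 1,224.7 × g
(N/1000)² = 1,224.7 / 231.426 = 5.291972
N = 1000 × √5.291972 ≈ 2,300.4

N₂ ≈ 2300 RPM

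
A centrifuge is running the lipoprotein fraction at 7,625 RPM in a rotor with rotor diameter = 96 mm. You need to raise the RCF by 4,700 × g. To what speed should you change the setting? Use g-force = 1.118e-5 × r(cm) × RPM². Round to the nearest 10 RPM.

≈ 12070 RPM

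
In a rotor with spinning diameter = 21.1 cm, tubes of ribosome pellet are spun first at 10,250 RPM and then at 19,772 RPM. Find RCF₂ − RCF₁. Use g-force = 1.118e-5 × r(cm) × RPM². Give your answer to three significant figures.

r = 21.1 / 2 = 10.55 cm
RCF₁ = 1.118 × 10⁻⁵ × 10.55 × (10250)² = 1.118 × 10⁻⁵ × 10.55 × 105,062,500 ≈ 12,392 × g
RCF₂ = 1.118 × 10⁻⁵ × 10.55 × (19772)² = 1.118 × 10⁻⁵ × 10.55 × 390,931,984 ≈ 46,110 × g
Increase = 46,110 − 12,392 = 33,718

33700 ×g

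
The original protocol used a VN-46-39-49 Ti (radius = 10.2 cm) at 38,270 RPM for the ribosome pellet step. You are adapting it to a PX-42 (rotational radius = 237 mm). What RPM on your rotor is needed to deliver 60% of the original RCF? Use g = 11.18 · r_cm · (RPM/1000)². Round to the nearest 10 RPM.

≈ 19450 RPM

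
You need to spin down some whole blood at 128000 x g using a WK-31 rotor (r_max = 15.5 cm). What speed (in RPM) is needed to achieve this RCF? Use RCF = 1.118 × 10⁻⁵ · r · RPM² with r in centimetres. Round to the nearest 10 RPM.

RCF = 1.118 × 10⁻⁵ × r × N²
128,000 = 1.118 × 10⁻⁵ × 15.5 × N²
N² = 128,000 / (17.329 × 10⁻⁵) = 738,646,200
N ≈ √738,646,200 ≈ 27,178.0

N ≈ 27180 RPM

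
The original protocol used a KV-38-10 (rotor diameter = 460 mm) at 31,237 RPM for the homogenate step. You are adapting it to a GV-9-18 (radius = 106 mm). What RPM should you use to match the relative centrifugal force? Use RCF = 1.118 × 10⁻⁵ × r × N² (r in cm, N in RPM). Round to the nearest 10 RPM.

Original rotor: r = 460 mm / 2 = 230 mm = 23 cm
RCF_original = 1.118 × 10⁻⁵ × 23 × (31237)² = 1.118 × 10⁻⁵ × 23 × 975,750,169 ≈ 250,904.4 × g
Your rotor: r = 106 mm = 10.6 cm
250,904.4 = 1.118 × 10⁻⁵ × 10.6 × N²
N² = 250,904.4 / (11.8508 × 10⁻⁵) = 2,117,193,776
N ≈ √2,117,193,776 ≈ 46,013.0

46010 RPM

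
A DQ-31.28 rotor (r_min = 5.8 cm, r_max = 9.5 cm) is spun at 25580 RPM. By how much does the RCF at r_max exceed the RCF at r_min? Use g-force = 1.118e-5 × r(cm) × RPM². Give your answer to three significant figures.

27100 ×g

ΔRCF = 1.118 × 10⁻⁵ × (r_max − r_min) × N² = 1.118 × 10⁻⁵ × 3.7 × 654,336,400 ≈ 27,067.3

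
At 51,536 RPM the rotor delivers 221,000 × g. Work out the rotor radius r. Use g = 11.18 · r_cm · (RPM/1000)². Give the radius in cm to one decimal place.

7.4 cm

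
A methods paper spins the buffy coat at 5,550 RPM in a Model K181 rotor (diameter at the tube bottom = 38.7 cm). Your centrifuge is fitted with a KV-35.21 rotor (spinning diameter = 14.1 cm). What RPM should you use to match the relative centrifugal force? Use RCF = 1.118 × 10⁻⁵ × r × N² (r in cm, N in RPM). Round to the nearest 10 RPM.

9190 RPM

Original rotor: r = 38.7 / 2 = 19.35 cm
RCF_original = 1.118 × 10⁻⁵ × 19.35 × (5550)² = 1.118 × 10⁻⁵ × 19.35 × 30,802,500 ≈ 6,663.6 × g
Your rotor: r = 14.1 / 2 = 7.05 cm
6,663.6 = 1.118 × 10⁻⁵ × 7.05 × N²
N² = 6,663.6 / (7.8819 × 10⁻⁵) = 84,543,067
N ≈ √84,543,067 ≈ 9,194.7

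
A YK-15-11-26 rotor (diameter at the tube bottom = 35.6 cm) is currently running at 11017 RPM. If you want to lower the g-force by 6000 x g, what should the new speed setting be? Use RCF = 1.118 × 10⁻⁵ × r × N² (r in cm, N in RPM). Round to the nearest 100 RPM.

≈ 9600 RPM

r = 35.6 / 2 = 17.8 cm
Current RCF = 1.118 × 10⁻⁵ × 17.8 × (11017)² = 1.118 × 10⁻⁵ × 17.8 × 121,374,289 ≈ 24,154 × g
Target RCF = 24,154 − 6,000 = 18,154 × g
N² = 18,154 / (19.9004 × 10⁻⁵) = 91,224,297
N ≈ √91,224,297 ≈ 9,551.1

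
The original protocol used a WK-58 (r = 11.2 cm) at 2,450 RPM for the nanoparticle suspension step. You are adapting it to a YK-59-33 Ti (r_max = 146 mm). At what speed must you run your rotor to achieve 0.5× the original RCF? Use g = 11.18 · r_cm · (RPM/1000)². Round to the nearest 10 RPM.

1520 RPM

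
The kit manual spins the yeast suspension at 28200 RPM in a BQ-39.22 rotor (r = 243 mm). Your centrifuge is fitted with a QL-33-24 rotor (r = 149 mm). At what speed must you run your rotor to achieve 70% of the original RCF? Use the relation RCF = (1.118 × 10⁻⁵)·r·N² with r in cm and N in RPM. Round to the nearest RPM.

30131 RPM

Original rotor: r = 243 mm = 24.3 cm
RCF = 1.118 × 10⁻⁵ × r × N²
RCF_original = 1.118 × 10⁻⁵ × 24.3 × (28200)² = 1.118 × 10⁻⁵ × 24.3 × 795,240,000 ≈ 216,046 × g
Target RCF = 0.7 × 216,046 ≈ 151,232.2 × g
Your rotor: r = 149 mm = 14.9 cm
151,232.2 = 1.118 × 10⁻⁵ × 14.9 × N²
N² = 151,232.2 / (16.6582 × 10⁻⁵) = 907,854,390
N ≈ √907,854,390 ≈ 30,130.6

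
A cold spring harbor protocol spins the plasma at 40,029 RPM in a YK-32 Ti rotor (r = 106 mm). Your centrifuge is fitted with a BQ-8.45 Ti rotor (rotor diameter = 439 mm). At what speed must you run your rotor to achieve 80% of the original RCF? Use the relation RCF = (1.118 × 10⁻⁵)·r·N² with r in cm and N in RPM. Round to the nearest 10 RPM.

24880 RPM

Original rotor: r = 106 mm = 10.6 cm
RCF_original = 1.118 × 10⁻⁵ × 10.6 × (40029)² = 1.118 × 10⁻⁵ × 10.6 × 1,602,320,841 ≈ 189,887.8 × g
Target RCF = 0.8 × 189,887.8 ≈ 151,910.2 × g
Your rotor: r = 439 mm / 2 = 219.5 mm = 21.95 cm
151,910.2 = 1.118 × 10⁻⁵ × 21.95 × N²
N² = 151,910.2 / (24.5401 × 10⁻⁵) = 619,028,447
N ≈ √619,028,447 ≈ 24,880.3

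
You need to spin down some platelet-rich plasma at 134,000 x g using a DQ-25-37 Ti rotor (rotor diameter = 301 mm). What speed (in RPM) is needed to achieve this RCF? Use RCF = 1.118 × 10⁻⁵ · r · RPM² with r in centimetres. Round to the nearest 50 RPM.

N ≈ 28200 RPM

r = 301 mm / 2 = 150.5 mm = 15.05 cm
RCF = 1.118 × 10⁻⁵ × r × N²
134,000 = 1.118 × 10⁻⁵ × 15.05 × N²
N² = 134,000 / (16.8259 × 10⁻⁵) = 796,391,278
N ≈ √796,391,278 ≈ 28,220.4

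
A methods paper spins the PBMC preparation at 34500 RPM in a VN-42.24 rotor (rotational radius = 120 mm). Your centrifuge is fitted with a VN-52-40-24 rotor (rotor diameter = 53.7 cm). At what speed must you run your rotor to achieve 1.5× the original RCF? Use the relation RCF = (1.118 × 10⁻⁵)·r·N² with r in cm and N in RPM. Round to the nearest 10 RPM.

Original rotor: r = 120 mm = 12.0 cm
RCF = 1.118 × 10⁻⁵ × r × N²
RCF_original = 1.118 × 10⁻⁵ × 12 × (34500)² = 1.118 × 10⁻⁵ × 12 × 1,190,250,000 ≈ 159,683.9 × g
Target RCF = 1.5 × 159,683.9 ≈ 239,525.8 × g
Your rotor: r = 53.7 / 2 = 26.85 cm
239,525.8 = 1.118 × 10⁻⁵ × 26.85 × N²
N² = 239,525.8 / (30.0183 × 10⁻⁵) = 797,932,594
N ≈ √797,932,594 ≈ 28,247.7

28250 RPM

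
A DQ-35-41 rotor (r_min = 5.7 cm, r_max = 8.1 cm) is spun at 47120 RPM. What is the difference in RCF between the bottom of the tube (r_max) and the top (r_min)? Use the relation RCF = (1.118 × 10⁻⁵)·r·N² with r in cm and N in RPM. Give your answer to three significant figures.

59600 x g

RCF_max = 1.118 × 10⁻⁵ × 8.1 × (47120)² = 1.118 × 10⁻⁵ × 8.1 × 2,220,294,400 ≈ 201,065.4 × g
RCF_min = 1.118 × 10⁻⁵ × 5.7 × (47120)² = 1.118 × 10⁻⁵ × 5.7 × 2,220,294,400 ≈ 141,490.5 × g
ΔRCF = 201,065.4 − 141,490.5 = 59,574.9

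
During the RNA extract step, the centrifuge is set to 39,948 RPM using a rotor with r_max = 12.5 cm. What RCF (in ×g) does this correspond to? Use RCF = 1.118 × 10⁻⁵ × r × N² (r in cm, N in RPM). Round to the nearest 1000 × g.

RCF = 1.118 × 10⁻⁵ × r × N²
RCF = 1.118 × 10⁻⁵ × 12.5 × (39948)² = 1.118 × 10⁻⁵ × 12.5 × 1,595,842,704 ≈ 223,019 × g

≈ 223000 ×g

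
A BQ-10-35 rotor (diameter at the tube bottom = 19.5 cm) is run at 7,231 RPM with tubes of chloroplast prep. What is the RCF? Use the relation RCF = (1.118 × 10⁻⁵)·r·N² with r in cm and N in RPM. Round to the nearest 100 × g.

r = 19.5 / 2 = 9.75 cm
RCF = 1.118 × 10⁻⁵ × r × N²
RCF = 1.118 × 10⁻⁵ × 9.75 × (7231)² = 1.118 × 10⁻⁵ × 9.75 × 52,287,361 ≈ 5,699.6 × g

≈ 5700 x g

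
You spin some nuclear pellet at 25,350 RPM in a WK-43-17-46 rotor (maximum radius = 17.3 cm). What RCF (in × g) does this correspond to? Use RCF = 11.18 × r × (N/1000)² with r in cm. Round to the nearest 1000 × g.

RCF = 11.18 × 17.3 × (25.35)² = 11.18 × 17.3 × 642.6225 ≈ 124,292.2 × g

124000 × g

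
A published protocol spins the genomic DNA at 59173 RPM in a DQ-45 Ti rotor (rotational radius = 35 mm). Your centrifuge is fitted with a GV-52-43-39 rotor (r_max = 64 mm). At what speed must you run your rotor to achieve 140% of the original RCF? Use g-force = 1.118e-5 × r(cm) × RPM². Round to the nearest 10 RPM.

Original rotor: r = 35 mm = 3.5 cm
RCF = 1.118 × 10⁻⁵ × r × N²
RCF_original = 1.118 × 10⁻⁵ × 3.5 × (59173)² = 1.118 × 10⁻⁵ × 3.5 × 3,501,443,929 ≈ 137,011.5 × g
Target RCF = 1.4 × 137,011.5 ≈ 191,816.1 × g
Your rotor: r = 64 mm = 6.4 cm
191,816.1 = 1.118 × 10⁻⁵ × 6.4 × N²
N² = 191,816.1 / (7.1552 × 10⁻⁵) = 2,680,792,990
N ≈ √2,680,792,990 ≈ 51,776.4

≈ 51780 RPM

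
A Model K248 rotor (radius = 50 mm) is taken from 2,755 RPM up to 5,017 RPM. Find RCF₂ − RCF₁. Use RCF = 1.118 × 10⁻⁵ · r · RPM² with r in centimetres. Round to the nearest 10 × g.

r = 50 mm = 5.0 cm
RCF₁ = 1.118 × 10⁻⁵ × 5 × (2755)² = 1.118 × 10⁻⁵ × 5 × 7,590,025 ≈ 424.3 × g
RCF₂ = 1.118 × 10⁻⁵ × 5 × (5017)² = 1.118 × 10⁻⁵ × 5 × 25,170,289 ≈ 1,407 × g
Increase = 1,407 − 424.3 = 982.7

≈ 980 x g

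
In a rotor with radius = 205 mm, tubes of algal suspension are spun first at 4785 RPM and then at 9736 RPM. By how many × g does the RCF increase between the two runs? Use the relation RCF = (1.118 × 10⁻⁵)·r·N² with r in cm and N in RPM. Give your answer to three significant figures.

r = 205 mm = 20.5 cm
RCF₁ = 1.118 × 10⁻⁵ × 20.5 × (4785)² = 1.118 × 10⁻⁵ × 20.5 × 22,896,225 ≈ 5,247.6 × g
RCF₂ = 1.118 × 10⁻⁵ × 20.5 × (9736)² = 1.118 × 10⁻⁵ × 20.5 × 94,789,696 ≈ 21,724.9 × g
Increase = 21,724.9 − 5,247.6 = 16,477.3

16500 × g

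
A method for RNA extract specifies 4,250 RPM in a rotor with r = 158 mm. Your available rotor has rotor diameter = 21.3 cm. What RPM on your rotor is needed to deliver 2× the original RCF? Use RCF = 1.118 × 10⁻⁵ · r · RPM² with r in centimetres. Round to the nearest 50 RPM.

≈ 7300 RPM

Original rotor: r = 158 mm = 15.8 cm
RCF_original = 1.118 × 10⁻⁵ × 15.8 × (4250)² = 1.118 × 10⁻⁵ × 15.8 × 18,062,500 ≈ 3,190.6 × g
Target RCF = 2 × 3,190.6 ≈ 6,381.2 × g
Your rotor: r = 21.3 / 2 = 10.65 cm
6,381.2 = 1.118 × 10⁻⁵ × 10.65 × N²
N² = 6,381.2 / (11.9067 × 10⁻⁵) = 53,593,355
N ≈ √53,593,355 ≈ 7,320.7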